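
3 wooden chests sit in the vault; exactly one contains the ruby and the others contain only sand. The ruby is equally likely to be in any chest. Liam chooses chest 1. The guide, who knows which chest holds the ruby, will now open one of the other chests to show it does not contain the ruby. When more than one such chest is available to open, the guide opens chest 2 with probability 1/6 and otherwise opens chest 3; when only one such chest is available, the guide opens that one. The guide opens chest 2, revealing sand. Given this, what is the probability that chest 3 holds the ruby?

Apply Bayes' rule, conditioning on where the ruby actually is.
If it is in chest 1 (prior 1/3): chest 2 is available, opened with probability 1/6; weight (1/3)·(1/6) = 1/18.
If it is in chest 2 (prior 1/3): the guide opened chest 2, so this case is ruled out; weight (1/3)·0 = 0.
If it is in chest 3 (prior 1/3): only chest 2 is available, probability 1; weight (1/3)·1 = 1/3.
The weights sum to 7/18.
So P(the ruby in chest 3 | the guide opened chest 2) = (1/3) / (7/18) = 6/7.

6/7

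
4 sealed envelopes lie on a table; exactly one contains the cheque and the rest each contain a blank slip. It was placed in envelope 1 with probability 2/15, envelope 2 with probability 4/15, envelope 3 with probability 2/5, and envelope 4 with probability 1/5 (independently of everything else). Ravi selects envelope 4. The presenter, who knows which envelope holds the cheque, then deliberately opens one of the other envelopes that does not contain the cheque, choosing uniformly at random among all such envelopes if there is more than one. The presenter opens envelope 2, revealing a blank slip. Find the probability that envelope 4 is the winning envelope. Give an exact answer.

Apply Bayes' rule, conditioning on where the cheque actually is.
If it is in envelope 1 (prior 2/15): the presenter has 2 equally likely choices, so probability 1/2; weight (2/15)·(1/2) = 1/15.
If it is in envelope 2 (prior 4/15): the presenter opened envelope 2, so this case is ruled out; weight (4/15)·0 = 0.
If it is in envelope 3 (prior 2/5): the presenter has 2 equally likely choices, so probability 1/2; weight (2/5)·(1/2) = 1/5.
If it is in envelope 4 (prior 1/5): the presenter has 3 equally likely choices, so probability 1/3; weight (1/5)·(1/3) = 1/15.
The weights sum to 1/3.
So P(the cheque in envelope 4 | the presenter opened envelope 2) = (1/15) / (1/3) = 1/5.

1/5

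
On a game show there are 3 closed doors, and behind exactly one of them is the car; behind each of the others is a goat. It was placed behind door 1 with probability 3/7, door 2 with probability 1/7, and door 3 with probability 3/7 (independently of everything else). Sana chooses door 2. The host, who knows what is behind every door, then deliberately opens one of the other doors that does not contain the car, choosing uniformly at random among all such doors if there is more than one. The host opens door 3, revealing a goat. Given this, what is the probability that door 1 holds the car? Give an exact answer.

Consider each possible location of the car in turn.
If it is behind door 1 (prior 3/7): the host has no choice, probability 1; weight (3/7)·1 = 3/7.
If it is behind door 2 (prior 1/7): the host has 2 equally likely choices, so probability 1/2; weight (1/7)·(1/2) = 1/14.
If it is behind door 3 (prior 3/7): the host opened door 3, so this case is ruled out; weight (3/7)·0 = 0.
The weights sum to 1/2.
So P(the car behind door 1 | the host opened door 3) = (3/7) / (1/2) = 6/7.

6/7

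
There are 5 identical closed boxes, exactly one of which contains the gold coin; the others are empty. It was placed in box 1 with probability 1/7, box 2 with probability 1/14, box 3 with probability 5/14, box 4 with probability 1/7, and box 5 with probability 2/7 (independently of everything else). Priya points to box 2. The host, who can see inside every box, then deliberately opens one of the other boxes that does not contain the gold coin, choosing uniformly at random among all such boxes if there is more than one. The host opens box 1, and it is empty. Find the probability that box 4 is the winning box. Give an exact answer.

8/47

Consider each possible location of the gold coin in turn.
If it is in box 1 (prior 1/7): the host opened box 1, so this case is ruled out; weight (1/7)·0 = 0.
If it is in box 2 (prior 1/14): the host has 4 equally likely choices, so probability 1/4; weight (1/14)·(1/4) = 1/56.
If it is in box 3 (prior 5/14): the host has 3 equally likely choices, so probability 1/3; weight (5/14)·(1/3) = 5/42.
If it is in box 4 (prior 1/7): the host has 3 equally likely choices, so probability 1/3; weight (1/7)·(1/3) = 1/21.
If it is in box 5 (prior 2/7): the host has 3 equally likely choices, so probability 1/3; weight (2/7)·(1/3) = 2/21.
The weights sum to 47/168.
So P(the gold coin in box 4 | the host opened box 1) = (1/21) / (47/168) = 8/47.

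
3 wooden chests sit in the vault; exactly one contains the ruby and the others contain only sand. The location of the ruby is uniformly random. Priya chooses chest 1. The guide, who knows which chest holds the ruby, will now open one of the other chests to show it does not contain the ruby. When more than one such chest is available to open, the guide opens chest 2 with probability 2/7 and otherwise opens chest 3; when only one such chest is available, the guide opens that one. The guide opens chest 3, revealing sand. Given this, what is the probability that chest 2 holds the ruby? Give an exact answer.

Condition on the true location of the ruby.
If it is in chest 1 (prior 1/3): chest 2 is available but not opened, probability 5/7; weight (1/3)·(5/7) = 5/21.
If it is in chest 2 (prior 1/3): only chest 3 is available, probability 1; weight (1/3)·1 = 1/3.
If it is in chest 3 (prior 1/3): the guide opened chest 3, so this case is ruled out; weight (1/3)·0 = 0.
The weights sum to 4/7.
So P(the ruby in chest 2 | the guide opened chest 3) = (1/3) / (4/7) = 7/12.

7/12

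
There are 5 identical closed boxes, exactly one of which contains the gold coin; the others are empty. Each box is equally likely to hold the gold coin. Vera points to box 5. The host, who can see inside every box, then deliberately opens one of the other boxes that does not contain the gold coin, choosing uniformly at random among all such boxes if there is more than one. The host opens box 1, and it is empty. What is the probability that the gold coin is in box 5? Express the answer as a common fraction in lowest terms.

1/5

Apply Bayes' rule, conditioning on where the gold coin actually is.
If it is in box 1 (prior 1/5): the host opened box 1, so this case is ruled out; weight (1/5)·0 = 0.
If it is in any of boxes 2, 3, and 4 (prior 1/5 each): the host has 3 equally likely choices, so probability 1/3; weight (1/5)·(1/3) = 1/15 each.
If it is in box 5 (prior 1/5): the host has 4 equally likely choices, so probability 1/4; weight (1/5)·(1/4) = 1/20.
The weights sum to 1/4.
So P(the gold coin in box 5 | the host opened box 1) = (1/20) / (1/4) = 1/5.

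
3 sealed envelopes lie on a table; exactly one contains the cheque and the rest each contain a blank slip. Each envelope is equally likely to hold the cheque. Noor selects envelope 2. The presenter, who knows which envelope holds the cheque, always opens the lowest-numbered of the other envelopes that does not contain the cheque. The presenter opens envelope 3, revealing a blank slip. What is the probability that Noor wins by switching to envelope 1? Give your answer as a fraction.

1

Consider each possible location of the cheque in turn.
If it is in envelope 1 (prior 1/3): envelope 3 is the lowest-numbered option available, probability 1; weight (1/3)·1 = 1/3.
If it is in envelope 2 (prior 1/3): the presenter would have opened envelope 1 instead, probability 0; weight (1/3)·0 = 0.
If it is in envelope 3 (prior 1/3): the presenter opened envelope 3, so this case is ruled out; weight (1/3)·0 = 0.
The weights sum to 1/3.
So P(the cheque in envelope 1 | the presenter opened envelope 3) = (1/3) / (1/3) = 1.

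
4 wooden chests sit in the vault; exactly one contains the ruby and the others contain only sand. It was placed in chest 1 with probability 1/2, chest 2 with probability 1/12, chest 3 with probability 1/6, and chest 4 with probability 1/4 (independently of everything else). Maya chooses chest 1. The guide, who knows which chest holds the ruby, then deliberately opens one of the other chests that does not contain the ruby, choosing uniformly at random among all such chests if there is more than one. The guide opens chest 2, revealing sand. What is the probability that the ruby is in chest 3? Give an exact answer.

Apply Bayes' rule, conditioning on where the ruby actually is.
If it is in chest 1 (prior 1/2): the guide has 3 equally likely choices, so probability 1/3; weight (1/2)·(1/3) = 1/6.
If it is in chest 2 (prior 1/12): the guide opened chest 2, so this case is ruled out; weight (1/12)·0 = 0.
If it is in chest 3 (prior 1/6): the guide has 2 equally likely choices, so probability 1/2; weight (1/6)·(1/2) = 1/12.
If it is in chest 4 (prior 1/4): the guide has 2 equally likely choices, so probability 1/2; weight (1/4)·(1/2) = 1/8.
The weights sum to 3/8.
So P(the ruby in chest 3 | the guide opened chest 2) = (1/12) / (3/8) = 2/9.

2/9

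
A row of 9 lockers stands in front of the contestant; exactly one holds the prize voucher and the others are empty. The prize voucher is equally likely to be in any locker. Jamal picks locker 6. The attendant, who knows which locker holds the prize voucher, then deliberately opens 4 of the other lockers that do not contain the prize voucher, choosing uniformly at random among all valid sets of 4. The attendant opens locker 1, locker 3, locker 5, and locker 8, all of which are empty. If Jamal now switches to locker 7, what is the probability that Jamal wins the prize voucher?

2/9

Consider each possible location of the prize voucher in turn.
If it is in any of lockers 1, 3, 5, and 8 (prior 1/9 each): that locker was opened and seen not to hold the prize — ruled out; weight (1/9)·0 = 0 each.
If it is in any of lockers 2, 4, 7, and 9 (prior 1/9 each): the attendant has 35 equally likely choices, so probability 1/35; weight (1/9)·(1/35) = 1/315 each.
If it is in locker 6 (prior 1/9): the attendant has 70 equally likely choices, so probability 1/70; weight (1/9)·(1/70) = 1/630.
The weights sum to 1/70.
So P(the prize voucher in locker 7 | the attendant opened locker 1, locker 3, locker 5, and locker 8) = (1/315) / (1/70) = 2/9.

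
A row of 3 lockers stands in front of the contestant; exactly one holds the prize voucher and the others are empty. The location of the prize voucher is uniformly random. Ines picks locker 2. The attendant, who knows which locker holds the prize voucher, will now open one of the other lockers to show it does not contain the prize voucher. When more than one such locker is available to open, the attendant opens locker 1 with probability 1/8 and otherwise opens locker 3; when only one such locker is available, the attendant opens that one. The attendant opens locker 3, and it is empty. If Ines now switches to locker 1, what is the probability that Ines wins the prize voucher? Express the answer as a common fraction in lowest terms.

8/15

Apply Bayes' rule, conditioning on where the prize voucher actually is.
If it is in locker 1 (prior 1/3): only locker 3 is available, probability 1; weight (1/3)·1 = 1/3.
If it is in locker 2 (prior 1/3): locker 1 is available but not opened, probability 7/8; weight (1/3)·(7/8) = 7/24.
If it is in locker 3 (prior 1/3): the attendant opened locker 3, so this case is ruled out; weight (1/3)·0 = 0.
The weights sum to 5/8.
So P(the prize voucher in locker 1 | the attendant opened locker 3) = (1/3) / (5/8) = 8/15.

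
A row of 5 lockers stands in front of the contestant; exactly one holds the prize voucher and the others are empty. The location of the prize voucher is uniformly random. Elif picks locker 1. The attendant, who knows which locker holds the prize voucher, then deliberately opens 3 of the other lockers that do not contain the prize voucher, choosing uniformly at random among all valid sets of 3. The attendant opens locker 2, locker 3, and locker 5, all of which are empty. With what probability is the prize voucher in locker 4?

4/5

Condition on the true location of the prize voucher.
If it is in locker 1 (prior 1/5): the attendant has 4 equally likely choices, so probability 1/4; weight (1/5)·(1/4) = 1/20.
If it is in any of lockers 2, 3, and 5 (prior 1/5 each): that locker was opened and seen not to hold the prize — ruled out; weight (1/5)·0 = 0 each.
If it is in locker 4 (prior 1/5): the attendant has no choice, probability 1; weight (1/5)·1 = 1/5.
The weights sum to 1/4.
So P(the prize voucher in locker 4 | the attendant opened locker 2, locker 3, and locker 5) = (1/5) / (1/4) = 4/5.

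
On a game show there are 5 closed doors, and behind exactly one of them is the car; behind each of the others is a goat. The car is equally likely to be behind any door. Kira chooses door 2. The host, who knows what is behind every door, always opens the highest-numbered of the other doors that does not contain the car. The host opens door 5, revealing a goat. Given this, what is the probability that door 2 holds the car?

Consider each possible location of the car in turn.
If it is behind any of doors 1, 2, 3, and 4 (prior 1/5 each): door 5 is the highest-numbered option available, probability 1; weight (1/5)·1 = 1/5 each.
If it is behind door 5 (prior 1/5): the host opened door 5, so this case is ruled out; weight (1/5)·0 = 0.
The weights sum to 4/5.
So P(the car behind door 2 | the host opened door 5) = (1/5) / (4/5) = 1/4.

1/4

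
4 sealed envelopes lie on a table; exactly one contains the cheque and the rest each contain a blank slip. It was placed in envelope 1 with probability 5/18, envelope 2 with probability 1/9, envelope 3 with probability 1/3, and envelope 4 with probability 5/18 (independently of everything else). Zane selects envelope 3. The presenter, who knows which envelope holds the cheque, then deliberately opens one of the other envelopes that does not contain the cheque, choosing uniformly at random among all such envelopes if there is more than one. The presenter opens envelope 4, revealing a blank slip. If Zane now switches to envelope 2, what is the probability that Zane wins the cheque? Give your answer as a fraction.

2/11

Apply Bayes' rule, conditioning on where the cheque actually is.
If it is in envelope 1 (prior 5/18): the presenter has 2 equally likely choices, so probability 1/2; weight (5/18)·(1/2) = 5/36.
If it is in envelope 2 (prior 1/9): the presenter has 2 equally likely choices, so probability 1/2; weight (1/9)·(1/2) = 1/18.
If it is in envelope 3 (prior 1/3): the presenter has 3 equally likely choices, so probability 1/3; weight (1/3)·(1/3) = 1/9.
If it is in envelope 4 (prior 5/18): the presenter opened envelope 4, so this case is ruled out; weight (5/18)·0 = 0.
The weights sum to 11/36.
So P(the cheque in envelope 2 | the presenter opened envelope 4) = (1/18) / (11/36) = 2/11.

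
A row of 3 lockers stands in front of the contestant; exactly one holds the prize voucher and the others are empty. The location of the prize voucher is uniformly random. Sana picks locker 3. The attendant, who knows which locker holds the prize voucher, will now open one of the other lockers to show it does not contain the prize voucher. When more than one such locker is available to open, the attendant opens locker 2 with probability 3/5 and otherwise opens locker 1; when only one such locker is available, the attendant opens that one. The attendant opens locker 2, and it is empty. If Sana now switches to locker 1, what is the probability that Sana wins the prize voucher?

Consider each possible location of the prize voucher in turn.
If it is in locker 1 (prior 1/3): only locker 2 is available, probability 1; weight (1/3)·1 = 1/3.
If it is in locker 2 (prior 1/3): the attendant opened locker 2, so this case is ruled out; weight (1/3)·0 = 0.
If it is in locker 3 (prior 1/3): locker 2 is available, opened with probability 3/5; weight (1/3)·(3/5) = 1/5.
The weights sum to 8/15.
So P(the prize voucher in locker 1 | the attendant opened locker 2) = (1/3) / (8/15) = 5/8.

5/8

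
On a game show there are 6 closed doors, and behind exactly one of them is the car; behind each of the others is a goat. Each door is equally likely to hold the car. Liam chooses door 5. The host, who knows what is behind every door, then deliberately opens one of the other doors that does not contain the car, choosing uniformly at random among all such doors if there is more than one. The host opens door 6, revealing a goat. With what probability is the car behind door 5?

1/6

Consider each possible location of the car in turn.
If it is behind any of doors 1, 2, 3, and 4 (prior 1/6 each): the host has 4 equally likely choices, so probability 1/4; weight (1/6)·(1/4) = 1/24 each.
If it is behind door 5 (prior 1/6): the host has 5 equally likely choices, so probability 1/5; weight (1/6)·(1/5) = 1/30.
If it is behind door 6 (prior 1/6): the host opened door 6, so this case is ruled out; weight (1/6)·0 = 0.
The weights sum to 1/5.
So P(the car behind door 5 | the host opened door 6) = (1/30) / (1/5) = 1/6.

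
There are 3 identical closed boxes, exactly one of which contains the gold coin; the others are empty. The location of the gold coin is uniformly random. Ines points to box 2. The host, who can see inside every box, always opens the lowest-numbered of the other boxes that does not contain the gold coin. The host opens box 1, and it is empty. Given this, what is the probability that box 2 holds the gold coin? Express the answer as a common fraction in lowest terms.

Apply Bayes' rule, conditioning on where the gold coin actually is.
If it is in box 1 (prior 1/3): the host opened box 1, so this case is ruled out; weight (1/3)·0 = 0.
If it is in either of boxes 2 and 3 (prior 1/3 each): box 1 is the lowest-numbered option available, probability 1; weight (1/3)·1 = 1/3 each.
The weights sum to 2/3.
So P(the gold coin in box 2 | the host opened box 1) = (1/3) / (2/3) = 1/2.

1/2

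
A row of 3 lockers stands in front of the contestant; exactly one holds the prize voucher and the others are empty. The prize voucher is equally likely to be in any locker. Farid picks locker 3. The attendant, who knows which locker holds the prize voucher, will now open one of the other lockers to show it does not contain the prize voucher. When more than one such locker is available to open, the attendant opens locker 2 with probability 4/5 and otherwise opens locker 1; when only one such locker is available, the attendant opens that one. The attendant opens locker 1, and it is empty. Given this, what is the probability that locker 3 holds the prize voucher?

Consider each possible location of the prize voucher in turn.
If it is in locker 1 (prior 1/3): the attendant opened locker 1, so this case is ruled out; weight (1/3)·0 = 0.
If it is in locker 2 (prior 1/3): only locker 1 is available, probability 1; weight (1/3)·1 = 1/3.
If it is in locker 3 (prior 1/3): locker 2 is available but not opened, probability 1/5; weight (1/3)·(1/5) = 1/15.
The weights sum to 2/5.
So P(the prize voucher in locker 3 | the attendant opened locker 1) = (1/15) / (2/5) = 1/6.

1/6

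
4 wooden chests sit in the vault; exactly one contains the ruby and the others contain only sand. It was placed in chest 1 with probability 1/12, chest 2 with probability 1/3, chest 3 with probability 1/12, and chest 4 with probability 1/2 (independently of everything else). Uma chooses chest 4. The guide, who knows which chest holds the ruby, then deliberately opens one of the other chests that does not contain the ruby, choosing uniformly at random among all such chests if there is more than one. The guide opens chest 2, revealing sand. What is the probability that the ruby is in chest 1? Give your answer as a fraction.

Condition on the true location of the ruby.
If it is in either of chests 1 and 3 (prior 1/12 each): the guide has 2 equally likely choices, so probability 1/2; weight (1/12)·(1/2) = 1/24 each.
If it is in chest 2 (prior 1/3): the guide opened chest 2, so this case is ruled out; weight (1/3)·0 = 0.
If it is in chest 4 (prior 1/2): the guide has 3 equally likely choices, so probability 1/3; weight (1/2)·(1/3) = 1/6.
The weights sum to 1/4.
So P(the ruby in chest 1 | the guide opened chest 2) = (1/24) / (1/4) = 1/6.

1/6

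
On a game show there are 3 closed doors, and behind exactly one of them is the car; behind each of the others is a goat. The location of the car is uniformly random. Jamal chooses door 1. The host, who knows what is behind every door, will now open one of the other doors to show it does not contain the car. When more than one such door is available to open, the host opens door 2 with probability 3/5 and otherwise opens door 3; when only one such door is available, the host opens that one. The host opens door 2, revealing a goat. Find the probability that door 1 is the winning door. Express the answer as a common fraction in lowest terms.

Condition on the true location of the car.
If it is behind door 1 (prior 1/3): door 2 is available, opened with probability 3/5; weight (1/3)·(3/5) = 1/5.
If it is behind door 2 (prior 1/3): the host opened door 2, so this case is ruled out; weight (1/3)·0 = 0.
If it is behind door 3 (prior 1/3): only door 2 is available, probability 1; weight (1/3)·1 = 1/3.
The weights sum to 8/15.
So P(the car behind door 1 | the host opened door 2) = (1/5) / (8/15) = 3/8.

3/8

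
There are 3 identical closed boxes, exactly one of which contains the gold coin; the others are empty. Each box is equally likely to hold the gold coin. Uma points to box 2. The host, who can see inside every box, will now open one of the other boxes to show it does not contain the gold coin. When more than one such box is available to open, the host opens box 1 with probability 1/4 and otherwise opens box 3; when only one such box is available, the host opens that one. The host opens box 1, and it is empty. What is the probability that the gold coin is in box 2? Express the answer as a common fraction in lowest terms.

Condition on the true location of the gold coin.
If it is in box 1 (prior 1/3): the host opened box 1, so this case is ruled out; weight (1/3)·0 = 0.
If it is in box 2 (prior 1/3): box 1 is available, opened with probability 1/4; weight (1/3)·(1/4) = 1/12.
If it is in box 3 (prior 1/3): only box 1 is available, probability 1; weight (1/3)·1 = 1/3.
The weights sum to 5/12.
So P(the gold coin in box 2 | the host opened box 1) = (1/12) / (5/12) = 1/5.

1/5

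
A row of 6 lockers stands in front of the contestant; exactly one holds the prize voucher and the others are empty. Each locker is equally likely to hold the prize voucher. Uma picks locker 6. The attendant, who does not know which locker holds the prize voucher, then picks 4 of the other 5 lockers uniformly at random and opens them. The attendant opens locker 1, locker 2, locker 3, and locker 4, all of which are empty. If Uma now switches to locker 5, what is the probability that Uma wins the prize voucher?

Condition on the true location of the prize voucher.
If it is in any of lockers 1, 2, 3, and 4 (prior 1/6 each): that locker was opened and seen not to hold the prize — ruled out; weight (1/6)·0 = 0 each.
If it is in either of lockers 5 and 6 (prior 1/6 each): the attendant picks exactly this set with probability 1/5 regardless, and none is the prize; weight (1/6)·(1/5) = 1/30 each.
The weights sum to 1/15.
So P(the prize voucher in locker 5 | the attendant opened locker 1, locker 2, locker 3, and locker 4) = (1/30) / (1/15) = 1/2.

1/2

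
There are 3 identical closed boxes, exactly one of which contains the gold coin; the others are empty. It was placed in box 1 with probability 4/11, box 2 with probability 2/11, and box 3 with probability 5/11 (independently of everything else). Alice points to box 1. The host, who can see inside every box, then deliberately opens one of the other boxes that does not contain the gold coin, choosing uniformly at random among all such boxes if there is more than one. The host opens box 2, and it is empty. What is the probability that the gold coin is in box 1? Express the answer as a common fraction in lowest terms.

2/7

Condition on the true location of the gold coin.
If it is in box 1 (prior 4/11): the host has 2 equally likely choices, so probability 1/2; weight (4/11)·(1/2) = 2/11.
If it is in box 2 (prior 2/11): the host opened box 2, so this case is ruled out; weight (2/11)·0 = 0.
If it is in box 3 (prior 5/11): the host has no choice, probability 1; weight (5/11)·1 = 5/11.
The weights sum to 7/11.
So P(the gold coin in box 1 | the host opened box 2) = (2/11) / (7/11) = 2/7.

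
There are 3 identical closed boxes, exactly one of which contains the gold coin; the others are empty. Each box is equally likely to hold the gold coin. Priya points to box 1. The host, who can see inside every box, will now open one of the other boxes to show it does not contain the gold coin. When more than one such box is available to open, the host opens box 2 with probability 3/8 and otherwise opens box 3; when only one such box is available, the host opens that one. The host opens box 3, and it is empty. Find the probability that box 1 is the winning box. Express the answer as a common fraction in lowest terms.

5/13

Condition on the true location of the gold coin.
If it is in box 1 (prior 1/3): box 2 is available but not opened, probability 5/8; weight (1/3)·(5/8) = 5/24.
If it is in box 2 (prior 1/3): only box 3 is available, probability 1; weight (1/3)·1 = 1/3.
If it is in box 3 (prior 1/3): the host opened box 3, so this case is ruled out; weight (1/3)·0 = 0.
The weights sum to 13/24.
So P(the gold coin in box 1 | the host opened box 3) = (5/24) / (13/24) = 5/13.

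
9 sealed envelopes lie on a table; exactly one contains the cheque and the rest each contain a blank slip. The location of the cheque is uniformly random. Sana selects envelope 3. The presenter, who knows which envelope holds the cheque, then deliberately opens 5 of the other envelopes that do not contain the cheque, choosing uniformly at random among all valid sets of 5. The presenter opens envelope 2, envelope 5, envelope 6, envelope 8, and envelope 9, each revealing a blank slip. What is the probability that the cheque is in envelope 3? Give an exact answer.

Consider each possible location of the cheque in turn.
If it is in any of envelopes 1, 4, and 7 (prior 1/9 each): the presenter has 21 equally likely choices, so probability 1/21; weight (1/9)·(1/21) = 1/189 each.
If it is in any of envelopes 2, 5, 6, 8, and 9 (prior 1/9 each): that envelope was opened and seen not to hold the prize — ruled out; weight (1/9)·0 = 0 each.
If it is in envelope 3 (prior 1/9): the presenter has 56 equally likely choices, so probability 1/56; weight (1/9)·(1/56) = 1/504.
The weights sum to 1/56.
So P(the cheque in envelope 3 | the presenter opened envelope 2, envelope 5, envelope 6, envelope 8, and envelope 9) = (1/504) / (1/56) = 1/9.

1/9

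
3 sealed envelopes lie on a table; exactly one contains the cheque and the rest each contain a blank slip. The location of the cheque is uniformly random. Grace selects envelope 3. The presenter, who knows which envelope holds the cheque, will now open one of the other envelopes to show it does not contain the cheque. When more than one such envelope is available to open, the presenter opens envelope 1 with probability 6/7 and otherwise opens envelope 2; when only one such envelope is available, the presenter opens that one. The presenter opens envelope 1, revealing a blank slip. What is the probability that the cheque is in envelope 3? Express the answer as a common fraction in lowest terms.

6/13

Apply Bayes' rule, conditioning on where the cheque actually is.
If it is in envelope 1 (prior 1/3): the presenter opened envelope 1, so this case is ruled out; weight (1/3)·0 = 0.
If it is in envelope 2 (prior 1/3): only envelope 1 is available, probability 1; weight (1/3)·1 = 1/3.
If it is in envelope 3 (prior 1/3): envelope 1 is available, opened with probability 6/7; weight (1/3)·(6/7) = 2/7.
The weights sum to 13/21.
So P(the cheque in envelope 3 | the presenter opened envelope 1) = (2/7) / (13/21) = 6/13.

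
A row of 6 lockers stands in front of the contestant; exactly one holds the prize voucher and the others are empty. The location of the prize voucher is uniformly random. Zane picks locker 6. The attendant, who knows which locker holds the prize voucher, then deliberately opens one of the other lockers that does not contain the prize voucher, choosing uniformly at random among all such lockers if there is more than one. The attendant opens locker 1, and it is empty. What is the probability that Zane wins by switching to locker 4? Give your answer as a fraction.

Apply Bayes' rule, conditioning on where the prize voucher actually is.
If it is in locker 1 (prior 1/6): the attendant opened locker 1, so this case is ruled out; weight (1/6)·0 = 0.
If it is in any of lockers 2, 3, 4, and 5 (prior 1/6 each): the attendant has 4 equally likely choices, so probability 1/4; weight (1/6)·(1/4) = 1/24 each.
If it is in locker 6 (prior 1/6): the attendant has 5 equally likely choices, so probability 1/5; weight (1/6)·(1/5) = 1/30.
The weights sum to 1/5.
So P(the prize voucher in locker 4 | the attendant opened locker 1) = (1/24) / (1/5) = 5/24.

5/24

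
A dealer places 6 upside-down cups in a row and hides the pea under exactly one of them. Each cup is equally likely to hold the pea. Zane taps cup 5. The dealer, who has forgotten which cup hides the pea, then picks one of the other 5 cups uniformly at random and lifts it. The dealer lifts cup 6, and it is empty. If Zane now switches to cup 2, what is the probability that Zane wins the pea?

1/5

Condition on the true location of the pea.
If it is under any of cups 1, 2, 3, 4, and 5 (prior 1/6 each): the dealer picks cup 6 with probability 1/5 regardless, and it is not the prize; weight (1/6)·(1/5) = 1/30 each.
If it is under cup 6 (prior 1/6): the dealer opened cup 6, so this case is ruled out; weight (1/6)·0 = 0.
The weights sum to 1/6.
So P(the pea under cup 2 | the dealer opened cup 6) = (1/30) / (1/6) = 1/5.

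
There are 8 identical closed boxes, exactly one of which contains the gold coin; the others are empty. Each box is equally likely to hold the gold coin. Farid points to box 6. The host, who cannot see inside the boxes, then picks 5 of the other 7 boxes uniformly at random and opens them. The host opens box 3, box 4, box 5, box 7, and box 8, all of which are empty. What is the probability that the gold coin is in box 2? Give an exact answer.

Because the host chose which boxes to open without knowing where the gold coin is, the choice is independent of the prize location. Learning that none of the 5 opened boxes holds the gold coin simply rules out those 5 locations and leaves the remaining 3 boxes still equally likely by symmetry.
So P(the gold coin in box 2) = 1/3.

1/3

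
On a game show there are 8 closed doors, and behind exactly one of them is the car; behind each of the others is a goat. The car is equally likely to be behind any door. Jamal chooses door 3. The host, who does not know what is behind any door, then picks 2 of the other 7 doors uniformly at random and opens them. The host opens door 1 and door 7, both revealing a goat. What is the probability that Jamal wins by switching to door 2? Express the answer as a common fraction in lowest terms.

1/6

Consider each possible location of the car in turn.
If it is behind either of doors 1 and 7 (prior 1/8 each): that door was opened and seen not to hold the prize — ruled out; weight (1/8)·0 = 0 each.
If it is behind any of doors 2, 3, 4, 5, 6, and 8 (prior 1/8 each): the host picks exactly this set with probability 1/21 regardless, and none is the prize; weight (1/8)·(1/21) = 1/168 each.
The weights sum to 1/28.
So P(the car behind door 2 | the host opened door 1 and door 7) = (1/168) / (1/28) = 1/6.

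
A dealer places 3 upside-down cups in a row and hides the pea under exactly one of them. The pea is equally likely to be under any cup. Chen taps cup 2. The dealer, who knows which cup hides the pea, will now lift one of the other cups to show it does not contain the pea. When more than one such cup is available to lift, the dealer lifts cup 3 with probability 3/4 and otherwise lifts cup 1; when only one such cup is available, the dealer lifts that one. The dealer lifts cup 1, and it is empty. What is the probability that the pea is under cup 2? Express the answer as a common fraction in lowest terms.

1/5

Apply Bayes' rule, conditioning on where the pea actually is.
If it is under cup 1 (prior 1/3): the dealer opened cup 1, so this case is ruled out; weight (1/3)·0 = 0.
If it is under cup 2 (prior 1/3): cup 3 is available but not opened, probability 1/4; weight (1/3)·(1/4) = 1/12.
If it is under cup 3 (prior 1/3): only cup 1 is available, probability 1; weight (1/3)·1 = 1/3.
The weights sum to 5/12.
So P(the pea under cup 2 | the dealer opened cup 1) = (1/12) / (5/12) = 1/5.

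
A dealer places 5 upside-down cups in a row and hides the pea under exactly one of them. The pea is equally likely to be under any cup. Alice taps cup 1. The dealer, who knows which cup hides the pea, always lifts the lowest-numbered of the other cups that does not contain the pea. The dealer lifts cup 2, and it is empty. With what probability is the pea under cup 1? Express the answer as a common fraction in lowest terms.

Condition on the true location of the pea.
If it is under any of cups 1, 3, 4, and 5 (prior 1/5 each): cup 2 is the lowest-numbered option available, probability 1; weight (1/5)·1 = 1/5 each.
If it is under cup 2 (prior 1/5): the dealer opened cup 2, so this case is ruled out; weight (1/5)·0 = 0.
The weights sum to 4/5.
So P(the pea under cup 1 | the dealer opened cup 2) = (1/5) / (4/5) = 1/4.

1/4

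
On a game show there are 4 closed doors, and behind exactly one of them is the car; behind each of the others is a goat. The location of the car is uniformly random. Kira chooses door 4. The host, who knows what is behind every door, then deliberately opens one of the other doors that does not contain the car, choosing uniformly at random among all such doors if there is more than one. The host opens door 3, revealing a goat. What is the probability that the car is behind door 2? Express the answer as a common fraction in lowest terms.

3/8

Consider each possible location of the car in turn.
If it is behind either of doors 1 and 2 (prior 1/4 each): the host has 2 equally likely choices, so probability 1/2; weight (1/4)·(1/2) = 1/8 each.
If it is behind door 3 (prior 1/4): the host opened door 3, so this case is ruled out; weight (1/4)·0 = 0.
If it is behind door 4 (prior 1/4): the host has 3 equally likely choices, so probability 1/3; weight (1/4)·(1/3) = 1/12.
The weights sum to 1/3.
So P(the car behind door 2 | the host opened door 3) = (1/8) / (1/3) = 3/8.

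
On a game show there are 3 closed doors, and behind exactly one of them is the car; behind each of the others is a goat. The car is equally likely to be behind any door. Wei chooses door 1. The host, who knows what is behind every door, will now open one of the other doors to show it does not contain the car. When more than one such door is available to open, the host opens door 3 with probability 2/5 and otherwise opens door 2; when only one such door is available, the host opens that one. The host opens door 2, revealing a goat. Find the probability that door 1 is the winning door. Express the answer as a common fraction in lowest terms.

3/8

Consider each possible location of the car in turn.
If it is behind door 1 (prior 1/3): door 3 is available but not opened, probability 3/5; weight (1/3)·(3/5) = 1/5.
If it is behind door 2 (prior 1/3): the host opened door 2, so this case is ruled out; weight (1/3)·0 = 0.
If it is behind door 3 (prior 1/3): only door 2 is available, probability 1; weight (1/3)·1 = 1/3.
The weights sum to 8/15.
So P(the car behind door 1 | the host opened door 2) = (1/5) / (8/15) = 3/8.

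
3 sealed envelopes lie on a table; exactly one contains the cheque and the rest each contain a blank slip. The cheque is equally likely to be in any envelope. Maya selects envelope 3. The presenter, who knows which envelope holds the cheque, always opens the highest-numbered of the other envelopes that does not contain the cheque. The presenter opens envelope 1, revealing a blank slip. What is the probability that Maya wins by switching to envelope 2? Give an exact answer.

1

Condition on the true location of the cheque.
If it is in envelope 1 (prior 1/3): the presenter opened envelope 1, so this case is ruled out; weight (1/3)·0 = 0.
If it is in envelope 2 (prior 1/3): envelope 1 is the highest-numbered option available, probability 1; weight (1/3)·1 = 1/3.
If it is in envelope 3 (prior 1/3): the presenter would have opened envelope 2 instead, probability 0; weight (1/3)·0 = 0.
The weights sum to 1/3.
So P(the cheque in envelope 2 | the presenter opened envelope 1) = (1/3) / (1/3) = 1.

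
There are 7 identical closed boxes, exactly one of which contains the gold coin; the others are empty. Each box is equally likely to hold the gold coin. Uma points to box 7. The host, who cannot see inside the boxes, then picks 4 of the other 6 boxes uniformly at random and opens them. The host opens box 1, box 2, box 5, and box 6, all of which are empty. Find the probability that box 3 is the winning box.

Because the host chose which boxes to open without knowing where the gold coin is, the choice is independent of the prize location. Learning that none of the 4 opened boxes holds the gold coin simply rules out those 4 locations and leaves the remaining 3 boxes still equally likely by symmetry.
So P(the gold coin in box 3) = 1/3.

1/3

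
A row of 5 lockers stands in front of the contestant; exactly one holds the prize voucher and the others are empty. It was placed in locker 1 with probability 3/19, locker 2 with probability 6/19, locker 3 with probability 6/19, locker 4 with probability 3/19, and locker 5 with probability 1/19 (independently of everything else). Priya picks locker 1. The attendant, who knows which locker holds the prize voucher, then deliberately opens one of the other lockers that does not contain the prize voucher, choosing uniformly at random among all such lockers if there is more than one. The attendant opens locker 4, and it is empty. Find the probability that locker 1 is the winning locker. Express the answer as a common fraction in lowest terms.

9/61

Consider each possible location of the prize voucher in turn.
If it is in locker 1 (prior 3/19): the attendant has 4 equally likely choices, so probability 1/4; weight (3/19)·(1/4) = 3/76.
If it is in either of lockers 2 and 3 (prior 6/19 each): the attendant has 3 equally likely choices, so probability 1/3; weight (6/19)·(1/3) = 2/19 each.
If it is in locker 4 (prior 3/19): the attendant opened locker 4, so this case is ruled out; weight (3/19)·0 = 0.
If it is in locker 5 (prior 1/19): the attendant has 3 equally likely choices, so probability 1/3; weight (1/19)·(1/3) = 1/57.
The weights sum to 61/228.
So P(the prize voucher in locker 1 | the attendant opened locker 4) = (3/76) / (61/228) = 9/61.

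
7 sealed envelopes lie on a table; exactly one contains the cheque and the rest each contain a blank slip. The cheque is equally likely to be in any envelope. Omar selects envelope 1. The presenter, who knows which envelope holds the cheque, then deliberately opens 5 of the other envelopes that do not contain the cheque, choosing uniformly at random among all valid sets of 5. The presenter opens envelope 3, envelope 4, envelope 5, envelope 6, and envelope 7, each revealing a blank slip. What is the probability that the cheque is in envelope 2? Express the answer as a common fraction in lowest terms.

Apply Bayes' rule, conditioning on where the cheque actually is.
If it is in envelope 1 (prior 1/7): the presenter has 6 equally likely choices, so probability 1/6; weight (1/7)·(1/6) = 1/42.
If it is in envelope 2 (prior 1/7): the presenter has no choice, probability 1; weight (1/7)·1 = 1/7.
If it is in any of envelopes 3, 4, 5, 6, and 7 (prior 1/7 each): that envelope was opened and seen not to hold the prize — ruled out; weight (1/7)·0 = 0 each.
The weights sum to 1/6.
So P(the cheque in envelope 2 | the presenter opened envelope 3, envelope 4, envelope 5, envelope 6, and envelope 7) = (1/7) / (1/6) = 6/7.

6/7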